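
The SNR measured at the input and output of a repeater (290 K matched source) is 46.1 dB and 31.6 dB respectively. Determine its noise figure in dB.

NF (dB) = SNR_in(dB) − SNR_out(dB) when the source is at T₀
NF = 46.1 − 31.6 = 14.5 dB

14.5 dB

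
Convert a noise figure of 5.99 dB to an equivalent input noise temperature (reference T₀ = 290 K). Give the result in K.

862 K

F = 10^(5.99/10) = 3.97192
T_e = (F − 1)·T₀ = (3.97192 − 1) × 290 = 862 K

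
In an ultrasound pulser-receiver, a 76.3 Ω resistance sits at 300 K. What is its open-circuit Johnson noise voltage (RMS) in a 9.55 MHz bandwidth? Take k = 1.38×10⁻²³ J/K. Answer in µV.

3.47 µV

V_n = √(4kTRB)
4kTRB = 4 × 1.38×10⁻²³ × 300 × 7.63×10¹ × 9.55×10⁶ = 1.21×10⁻¹¹ V²
V_n = √(1.21×10⁻¹¹) = 3.47×10⁻⁶ V = 3.47 µV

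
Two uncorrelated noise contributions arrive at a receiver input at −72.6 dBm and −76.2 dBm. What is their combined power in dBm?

−71.0 dBm

Convert to linear, add, convert back:
P₁ = 5.50×10⁻¹¹ W, P₂ = 2.40×10⁻¹¹ W
P_tot = 7.89×10⁻¹¹ W → 10 log₁₀(P_tot / 10⁻³) = −71.0 dBm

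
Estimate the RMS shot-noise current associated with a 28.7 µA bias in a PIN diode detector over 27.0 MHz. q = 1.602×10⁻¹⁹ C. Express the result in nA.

I_n = √(2qI·B)
2qI·B = 2 × 1.602×10⁻¹⁹ × 2.87×10⁻⁵ × 2.70×10⁷ = 2.48×10⁻¹⁶ A²
I_n = √(2.48×10⁻¹⁶) = 1.58×10⁻⁸ A = 15.8 nA

15.8 nA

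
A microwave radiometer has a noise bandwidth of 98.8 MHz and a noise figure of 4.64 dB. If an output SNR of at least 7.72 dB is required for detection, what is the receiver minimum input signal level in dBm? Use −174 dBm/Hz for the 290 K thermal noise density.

−81.7 dBm

Sensitivity = −174 + 10 log₁₀(B) + NF + SNR_min
= −174 + 79.95 + 4.64 + 7.72
= −81.69 dBm → −81.7 dBm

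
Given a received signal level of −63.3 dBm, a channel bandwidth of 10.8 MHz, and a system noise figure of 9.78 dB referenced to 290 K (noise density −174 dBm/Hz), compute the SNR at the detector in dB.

30.6 dB

Noise floor: N = −174 + 10 log₁₀(B) + NF
10 log₁₀(1.08×10⁷) = 70.33 dB
N = −174 + 70.33 + 9.78 = −93.89 dBm
SNR = P_sig − N = −63.3 − (−93.89) = 30.59 dB → 30.6 dB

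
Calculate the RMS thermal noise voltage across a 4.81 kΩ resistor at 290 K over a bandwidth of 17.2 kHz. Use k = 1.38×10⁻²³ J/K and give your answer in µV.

1.15 µV

V_n = √(4kTRB)
4kTRB = 4 × 1.38×10⁻²³ × 290 × 4.81×10³ × 1.72×10⁴ = 1.32×10⁻¹² V²
V_n = √(1.32×10⁻¹²) = 1.15×10⁻⁶ V = 1.15 µV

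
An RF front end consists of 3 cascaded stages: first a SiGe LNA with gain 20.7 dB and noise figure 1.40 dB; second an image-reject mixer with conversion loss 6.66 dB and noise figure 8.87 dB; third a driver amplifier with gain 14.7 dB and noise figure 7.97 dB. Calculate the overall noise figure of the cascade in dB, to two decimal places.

2.16 dB

Convert to linear (a loss of L dB is a gain of −L dB): F_i = 10^(NF_i/10), G_i = 10^(G_i,dB/10)
  Stage 1: F_1 = 10^(1.40/10) = 1.380, G_1 = 10^(20.7/10) = 117.5
  Stage 2: F_2 = 10^(8.87/10) = 7.709, G_2 = 10^(−6.66/10) = 0.2158
  Stage 3: F_3 = 10^(7.97/10) = 6.266, G_3 = 10^(14.7/10) = 29.51
Friis cascade:
  F = 1.380 + (7.709 − 1)/117.5 + (6.266 − 1)/25.35 = 1.645
NF = 10 log₁₀(1.645) = 2.16 dB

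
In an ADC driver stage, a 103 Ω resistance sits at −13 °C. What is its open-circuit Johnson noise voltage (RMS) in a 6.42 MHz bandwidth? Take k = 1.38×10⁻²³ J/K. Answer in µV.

3.08 µV

T = −13 °C + 273.15 = 260.15 K
V_n = √(4kTRB)
4kTRB = 4 × 1.38×10⁻²³ × 260.15 × 1.03×10² × 6.42×10⁶ = 9.50×10⁻¹² V²
V_n = √(9.50×10⁻¹²) = 3.08×10⁻⁶ V = 3.08 µV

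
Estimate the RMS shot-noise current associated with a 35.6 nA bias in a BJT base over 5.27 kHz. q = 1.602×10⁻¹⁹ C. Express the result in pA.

7.75 pA

I_n = √(2qI·B)
2qI·B = 2 × 1.602×10⁻¹⁹ × 3.56×10⁻⁸ × 5.27×10³ = 6.01×10⁻²³ A²
I_n = √(6.01×10⁻²³) = 7.75×10⁻¹² A = 7.75 pA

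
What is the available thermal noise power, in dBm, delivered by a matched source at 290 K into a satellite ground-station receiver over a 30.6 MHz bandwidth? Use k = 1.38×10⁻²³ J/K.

P_n = kTB = 1.38×10⁻²³ × 290 × 3.06×10⁷ = 1.22×10⁻¹³ W
In dBm: 10 log₁₀(1.22×10⁻¹³ / 10⁻³) = −99.1 dBm

−99.1 dBm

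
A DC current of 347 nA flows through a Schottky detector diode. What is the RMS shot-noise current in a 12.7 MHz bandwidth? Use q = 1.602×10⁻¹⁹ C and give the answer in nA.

1.19 nA

I_n = √(2qI·B)
2qI·B = 2 × 1.602×10⁻¹⁹ × 3.47×10⁻⁷ × 1.27×10⁷ = 1.41×10⁻¹⁸ A²
I_n = √(1.41×10⁻¹⁸) = 1.19×10⁻⁹ A = 1.19 nA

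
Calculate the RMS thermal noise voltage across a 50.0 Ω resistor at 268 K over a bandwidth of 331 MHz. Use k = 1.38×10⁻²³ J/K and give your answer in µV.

15.6 µV

V_n = √(4kTRB)
4kTRB = 4 × 1.38×10⁻²³ × 268 × 5.00×10¹ × 3.31×10⁸ = 2.45×10⁻¹⁰ V²
V_n = √(2.45×10⁻¹⁰) = 1.56×10⁻⁵ V = 15.6 µV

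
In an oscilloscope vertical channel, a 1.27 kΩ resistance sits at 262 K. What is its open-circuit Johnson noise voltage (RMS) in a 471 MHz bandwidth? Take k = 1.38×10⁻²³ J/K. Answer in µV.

93.0 µV

V_n = √(4kTRB)
4kTRB = 4 × 1.38×10⁻²³ × 262 × 1.27×10³ × 4.71×10⁸ = 8.65×10⁻⁹ V²
V_n = √(8.65×10⁻⁹) = 9.30×10⁻⁵ V = 93.0 µV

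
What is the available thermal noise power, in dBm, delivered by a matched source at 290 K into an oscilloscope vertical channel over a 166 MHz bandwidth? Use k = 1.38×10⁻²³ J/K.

−91.8 dBm

P_n = kTB = 1.38×10⁻²³ × 290 × 1.66×10⁸ = 6.64×10⁻¹³ W
In dBm: 10 log₁₀(6.64×10⁻¹³ / 10⁻³) = −91.8 dBm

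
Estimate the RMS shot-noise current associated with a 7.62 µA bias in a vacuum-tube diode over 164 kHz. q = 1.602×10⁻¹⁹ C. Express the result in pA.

I_n = √(2qI·B)
2qI·B = 2 × 1.602×10⁻¹⁹ × 7.62×10⁻⁶ × 1.64×10⁵ = 4.00×10⁻¹⁹ A²
I_n = √(4.00×10⁻¹⁹) = 6.33×10⁻¹⁰ A = 633 pA

633 pA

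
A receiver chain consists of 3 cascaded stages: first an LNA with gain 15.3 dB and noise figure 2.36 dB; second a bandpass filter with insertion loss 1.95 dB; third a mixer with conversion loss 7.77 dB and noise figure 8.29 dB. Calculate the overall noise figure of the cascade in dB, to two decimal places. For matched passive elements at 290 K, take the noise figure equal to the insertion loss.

Convert to linear (a loss of L dB is a gain of −L dB): F_i = 10^(NF_i/10), G_i = 10^(G_i,dB/10)
  Stage 1: F_1 = 10^(2.36/10) = 1.722, G_1 = 10^(15.3/10) = 33.88
  Stage 2: F_2 = 10^(1.95/10) = 1.567, G_2 = 10^(−1.95/10) = 0.6383
  Stage 3: F_3 = 10^(8.29/10) = 6.745, G_3 = 10^(−7.77/10) = 0.1671
Friis cascade:
  F = 1.722 + (1.567 − 1)/33.88 + (6.745 − 1)/21.63 = 2.004
NF = 10 log₁₀(2.004) = 3.02 dB

3.02 dB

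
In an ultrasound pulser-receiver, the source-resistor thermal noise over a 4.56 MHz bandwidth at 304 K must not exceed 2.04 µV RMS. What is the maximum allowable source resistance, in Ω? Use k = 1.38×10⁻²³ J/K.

54.4 Ω

Johnson–Nyquist: V_n = √(4kTRB) ⇒ R = V_n² / (4kTB)
4kTB = 4 × 1.38×10⁻²³ × 304 × 4.56×10⁶ = 7.65×10⁻¹⁴
R = (2.04×10⁻⁶)² / 7.65×10⁻¹⁴ = 5.44×10¹ Ω = 54.4 Ω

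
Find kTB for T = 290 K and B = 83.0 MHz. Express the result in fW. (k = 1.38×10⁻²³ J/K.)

332 fW

P_n = kTB = 1.38×10⁻²³ × 290 × 8.30×10⁷ = 3.32×10⁻¹³ W = 332 fW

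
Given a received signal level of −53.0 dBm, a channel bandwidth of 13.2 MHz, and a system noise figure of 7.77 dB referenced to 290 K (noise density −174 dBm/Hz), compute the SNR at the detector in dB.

42.0 dB

Noise floor: N = −174 + 10 log₁₀(B) + NF
10 log₁₀(1.32×10⁷) = 71.21 dB
N = −174 + 71.21 + 7.77 = −95.02 dBm
SNR = P_sig − N = −53.0 − (−95.02) = 42.02 dB → 42.0 dB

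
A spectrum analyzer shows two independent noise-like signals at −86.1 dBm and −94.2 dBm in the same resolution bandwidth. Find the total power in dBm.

−85.5 dBm

Convert to linear, add, convert back:
P₁ = 2.45×10⁻¹² W, P₂ = 3.80×10⁻¹³ W
P_tot = 2.83×10⁻¹² W → 10 log₁₀(P_tot / 10⁻³) = −85.5 dBm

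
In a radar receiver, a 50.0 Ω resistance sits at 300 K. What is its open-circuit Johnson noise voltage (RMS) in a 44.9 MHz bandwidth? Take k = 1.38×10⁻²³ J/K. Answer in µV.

6.10 µV

V_n = √(4kTRB)
4kTRB = 4 × 1.38×10⁻²³ × 300 × 5.00×10¹ × 4.49×10⁷ = 3.72×10⁻¹¹ V²
V_n = √(3.72×10⁻¹¹) = 6.10×10⁻⁶ V = 6.10 µV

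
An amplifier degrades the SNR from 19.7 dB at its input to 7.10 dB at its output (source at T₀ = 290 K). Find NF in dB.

12.60 dB

NF (dB) = SNR_in(dB) − SNR_out(dB) when the source is at T₀
NF = 19.7 − 7.10 = 12.60 dB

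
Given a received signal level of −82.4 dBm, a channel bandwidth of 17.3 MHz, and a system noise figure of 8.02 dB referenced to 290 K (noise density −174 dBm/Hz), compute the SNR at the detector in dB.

11.2 dB

Noise floor: N = −174 + 10 log₁₀(B) + NF
10 log₁₀(1.73×10⁷) = 72.38 dB
N = −174 + 72.38 + 8.02 = −93.60 dBm
SNR = P_sig − N = −82.4 − (−93.60) = 11.20 dB → 11.2 dB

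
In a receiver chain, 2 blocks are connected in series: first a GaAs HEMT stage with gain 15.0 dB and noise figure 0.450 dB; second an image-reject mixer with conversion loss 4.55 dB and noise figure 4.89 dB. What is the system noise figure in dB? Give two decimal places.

0.70 dB

Convert to linear (a loss of L dB is a gain of −L dB): F_i = 10^(NF_i/10), G_i = 10^(G_i,dB/10)
  Stage 1: F_1 = 10^(0.450/10) = 1.109, G_1 = 10^(15.0/10) = 31.62
  Stage 2: F_2 = 10^(4.89/10) = 3.083, G_2 = 10^(−4.55/10) = 0.3508
Friis cascade:
  F = 1.109 + (3.083 − 1)/31.62 = 1.175
NF = 10 log₁₀(1.175) = 0.70 dB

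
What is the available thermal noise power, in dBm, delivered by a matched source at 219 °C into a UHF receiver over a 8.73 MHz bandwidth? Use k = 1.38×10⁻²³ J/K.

−102.3 dBm

T = 219 °C + 273.15 = 492.15 K
P_n = kTB = 1.38×10⁻²³ × 492.15 × 8.73×10⁶ = 5.93×10⁻¹⁴ W
In dBm: 10 log₁₀(5.93×10⁻¹⁴ / 10⁻³) = −102.3 dBm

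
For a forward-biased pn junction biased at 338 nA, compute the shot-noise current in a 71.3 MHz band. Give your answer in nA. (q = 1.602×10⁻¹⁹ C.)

I_n = √(2qI·B)
2qI·B = 2 × 1.602×10⁻¹⁹ × 3.38×10⁻⁷ × 7.13×10⁷ = 7.72×10⁻¹⁸ A²
I_n = √(7.72×10⁻¹⁸) = 2.78×10⁻⁹ A = 2.78 nA

2.78 nA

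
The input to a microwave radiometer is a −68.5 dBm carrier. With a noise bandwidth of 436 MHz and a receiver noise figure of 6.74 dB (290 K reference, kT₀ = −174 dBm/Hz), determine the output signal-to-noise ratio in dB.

Noise floor: N = −174 + 10 log₁₀(B) + NF
10 log₁₀(4.36×10⁸) = 86.39 dB
N = −174 + 86.39 + 6.74 = −80.87 dBm
SNR = P_sig − N = −68.5 − (−80.87) = 12.37 dB → 12.4 dB

12.4 dB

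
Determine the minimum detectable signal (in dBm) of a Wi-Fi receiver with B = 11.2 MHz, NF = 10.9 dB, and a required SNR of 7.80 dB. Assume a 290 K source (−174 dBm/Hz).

−84.8 dBm

Sensitivity = −174 + 10 log₁₀(B) + NF + SNR_min
= −174 + 70.49 + 10.9 + 7.80
= −84.81 dBm → −84.8 dBm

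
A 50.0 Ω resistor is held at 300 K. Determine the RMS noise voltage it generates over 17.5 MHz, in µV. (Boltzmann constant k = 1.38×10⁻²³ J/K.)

V_n = √(4kTRB)
4kTRB = 4 × 1.38×10⁻²³ × 300 × 5.00×10¹ × 1.75×10⁷ = 1.45×10⁻¹¹ V²
V_n = √(1.45×10⁻¹¹) = 3.81×10⁻⁶ V = 3.81 µV

3.81 µV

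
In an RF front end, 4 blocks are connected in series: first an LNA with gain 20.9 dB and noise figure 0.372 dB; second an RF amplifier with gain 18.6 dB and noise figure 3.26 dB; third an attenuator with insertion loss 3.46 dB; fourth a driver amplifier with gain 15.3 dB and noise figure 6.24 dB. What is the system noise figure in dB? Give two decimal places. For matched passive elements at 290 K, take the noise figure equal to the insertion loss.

Convert to linear (a loss of L dB is a gain of −L dB): F_i = 10^(NF_i/10), G_i = 10^(G_i,dB/10)
  Stage 1: F_1 = 10^(0.372/10) = 1.089, G_1 = 10^(20.9/10) = 123.0
  Stage 2: F_2 = 10^(3.26/10) = 2.118, G_2 = 10^(18.6/10) = 72.44
  Stage 3: F_3 = 10^(3.46/10) = 2.218, G_3 = 10^(−3.46/10) = 0.4508
  Stage 4: F_4 = 10^(6.24/10) = 4.207, G_4 = 10^(15.3/10) = 33.88
Friis cascade:
  F = 1.089 + (2.118 − 1)/123.0 + (2.218 − 1)/8913 + (4.207 − 1)/4018 = 1.099
NF = 10 log₁₀(1.099) = 0.41 dB

0.41 dB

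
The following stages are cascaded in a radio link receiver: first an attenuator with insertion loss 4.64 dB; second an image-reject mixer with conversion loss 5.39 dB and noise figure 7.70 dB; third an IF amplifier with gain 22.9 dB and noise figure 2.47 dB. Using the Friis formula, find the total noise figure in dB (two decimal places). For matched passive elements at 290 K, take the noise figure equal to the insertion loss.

13.95 dB

Convert to linear (a loss of L dB is a gain of −L dB): F_i = 10^(NF_i/10), G_i = 10^(G_i,dB/10)
  Stage 1: F_1 = 10^(4.64/10) = 2.911, G_1 = 10^(−4.64/10) = 0.3436
  Stage 2: F_2 = 10^(7.70/10) = 5.888, G_2 = 10^(−5.39/10) = 0.2891
  Stage 3: F_3 = 10^(2.47/10) = 1.766, G_3 = 10^(22.9/10) = 195.0
Friis cascade:
  F = 2.911 + (5.888 − 1)/0.3436 + (1.766 − 1)/0.09931 = 24.85
NF = 10 log₁₀(24.85) = 13.95 dB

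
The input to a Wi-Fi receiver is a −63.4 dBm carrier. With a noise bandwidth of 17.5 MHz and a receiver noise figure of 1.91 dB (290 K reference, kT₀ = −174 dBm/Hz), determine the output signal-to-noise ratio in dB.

36.3 dB

Noise floor: N = −174 + 10 log₁₀(B) + NF
10 log₁₀(1.75×10⁷) = 72.43 dB
N = −174 + 72.43 + 1.91 = −99.66 dBm
SNR = P_sig − N = −63.4 − (−99.66) = 36.26 dB → 36.3 dB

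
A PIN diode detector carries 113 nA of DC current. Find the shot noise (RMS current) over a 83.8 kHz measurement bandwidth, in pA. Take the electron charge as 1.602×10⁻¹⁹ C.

I_n = √(2qI·B)
2qI·B = 2 × 1.602×10⁻¹⁹ × 1.13×10⁻⁷ × 8.38×10⁴ = 3.03×10⁻²¹ A²
I_n = √(3.03×10⁻²¹) = 5.51×10⁻¹¹ A = 55.1 pA

55.1 pA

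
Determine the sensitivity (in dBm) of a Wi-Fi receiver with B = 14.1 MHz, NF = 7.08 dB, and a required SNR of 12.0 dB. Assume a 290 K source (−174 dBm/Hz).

−83.4 dBm

Sensitivity = −174 + 10 log₁₀(B) + NF + SNR_min
= −174 + 71.49 + 7.08 + 12.0
= −83.43 dBm → −83.4 dBm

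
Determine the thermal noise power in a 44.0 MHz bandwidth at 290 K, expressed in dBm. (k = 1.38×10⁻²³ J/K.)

−97.5 dBm

P_n = kTB = 1.38×10⁻²³ × 290 × 4.40×10⁷ = 1.76×10⁻¹³ W
In dBm: 10 log₁₀(1.76×10⁻¹³ / 10⁻³) = −97.5 dBm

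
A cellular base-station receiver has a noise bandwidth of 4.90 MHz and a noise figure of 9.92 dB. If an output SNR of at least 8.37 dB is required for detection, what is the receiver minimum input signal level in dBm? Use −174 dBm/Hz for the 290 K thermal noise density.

Sensitivity = −174 + 10 log₁₀(B) + NF + SNR_min
= −174 + 66.9 + 9.92 + 8.37
= −88.81 dBm → −88.8 dBm

−88.8 dBm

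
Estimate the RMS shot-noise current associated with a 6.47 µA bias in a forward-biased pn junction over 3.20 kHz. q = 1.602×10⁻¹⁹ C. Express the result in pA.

I_n = √(2qI·B)
2qI·B = 2 × 1.602×10⁻¹⁹ × 6.47×10⁻⁶ × 3.20×10³ = 6.63×10⁻²¹ A²
I_n = √(6.63×10⁻²¹) = 8.14×10⁻¹¹ A = 81.4 pA

81.4 pA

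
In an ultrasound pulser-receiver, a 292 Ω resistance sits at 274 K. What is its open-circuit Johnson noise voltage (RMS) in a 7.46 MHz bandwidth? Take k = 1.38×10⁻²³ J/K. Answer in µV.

5.74 µV

V_n = √(4kTRB)
4kTRB = 4 × 1.38×10⁻²³ × 274 × 2.92×10² × 7.46×10⁶ = 3.29×10⁻¹¹ V²
V_n = √(3.29×10⁻¹¹) = 5.74×10⁻⁶ V = 5.74 µV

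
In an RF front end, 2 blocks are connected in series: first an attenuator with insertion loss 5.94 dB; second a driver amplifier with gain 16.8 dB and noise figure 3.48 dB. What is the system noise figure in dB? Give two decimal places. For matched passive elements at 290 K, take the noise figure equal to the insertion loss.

9.42 dB

Convert to linear (a loss of L dB is a gain of −L dB): F_i = 10^(NF_i/10), G_i = 10^(G_i,dB/10)
  Stage 1: F_1 = 10^(5.94/10) = 3.926, G_1 = 10^(−5.94/10) = 0.2547
  Stage 2: F_2 = 10^(3.48/10) = 2.228, G_2 = 10^(16.8/10) = 47.86
Friis cascade:
  F = 3.926 + (2.228 − 1)/0.2547 = 8.750
NF = 10 log₁₀(8.750) = 9.42 dB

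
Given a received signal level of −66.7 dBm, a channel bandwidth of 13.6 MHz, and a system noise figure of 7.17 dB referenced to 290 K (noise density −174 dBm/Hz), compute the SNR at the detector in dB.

Noise floor: N = −174 + 10 log₁₀(B) + NF
10 log₁₀(1.36×10⁷) = 71.34 dB
N = −174 + 71.34 + 7.17 = −95.49 dBm
SNR = P_sig − N = −66.7 − (−95.49) = 28.79 dB → 28.8 dB

28.8 dB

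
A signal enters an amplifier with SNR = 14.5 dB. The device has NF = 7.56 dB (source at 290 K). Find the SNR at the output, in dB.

By definition F = SNR_in/SNR_out, so in dB: SNR_out = SNR_in − NF
SNR_out = 14.5 − 7.56 = 6.94 dB

6.94 dB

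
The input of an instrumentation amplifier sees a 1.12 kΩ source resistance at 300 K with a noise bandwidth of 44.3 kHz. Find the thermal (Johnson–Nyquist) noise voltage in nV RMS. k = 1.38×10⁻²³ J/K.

V_n = √(4kTRB)
4kTRB = 4 × 1.38×10⁻²³ × 300 × 1.12×10³ × 4.43×10⁴ = 8.22×10⁻¹³ V²
V_n = √(8.22×10⁻¹³) = 9.06×10⁻⁷ V = 906 nV

906 nV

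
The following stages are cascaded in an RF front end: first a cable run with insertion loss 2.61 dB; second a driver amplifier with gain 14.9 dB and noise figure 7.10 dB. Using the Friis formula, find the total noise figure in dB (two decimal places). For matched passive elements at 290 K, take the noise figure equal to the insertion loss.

9.71 dB

Convert to linear (a loss of L dB is a gain of −L dB): F_i = 10^(NF_i/10), G_i = 10^(G_i,dB/10)
  Stage 1: F_1 = 10^(2.61/10) = 1.824, G_1 = 10^(−2.61/10) = 0.5483
  Stage 2: F_2 = 10^(7.10/10) = 5.129, G_2 = 10^(14.9/10) = 30.90
Friis cascade:
  F = 1.824 + (5.129 − 1)/0.5483 = 9.354
NF = 10 log₁₀(9.354) = 9.71 dB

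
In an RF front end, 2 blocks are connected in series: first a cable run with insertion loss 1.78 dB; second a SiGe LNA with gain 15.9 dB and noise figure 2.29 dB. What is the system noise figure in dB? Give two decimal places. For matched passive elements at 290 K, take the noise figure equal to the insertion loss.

4.07 dB

Convert to linear (a loss of L dB is a gain of −L dB): F_i = 10^(NF_i/10), G_i = 10^(G_i,dB/10)
  Stage 1: F_1 = 10^(1.78/10) = 1.507, G_1 = 10^(−1.78/10) = 0.6637
  Stage 2: F_2 = 10^(2.29/10) = 1.694, G_2 = 10^(15.9/10) = 38.90
Friis cascade:
  F = 1.507 + (1.694 − 1)/0.6637 = 2.553
NF = 10 log₁₀(2.553) = 4.07 dB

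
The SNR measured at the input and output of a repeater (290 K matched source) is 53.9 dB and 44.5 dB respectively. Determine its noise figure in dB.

9.4 dB

NF (dB) = SNR_in(dB) − SNR_out(dB) when the source is at T₀
NF = 53.9 − 44.5 = 9.4 dB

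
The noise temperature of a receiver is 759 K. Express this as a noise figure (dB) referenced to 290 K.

5.58 dB

F = 1 + T_e/T₀ = 1 + 759/290 = 3.61724
NF = 10 log₁₀(3.61724) = 5.58 dB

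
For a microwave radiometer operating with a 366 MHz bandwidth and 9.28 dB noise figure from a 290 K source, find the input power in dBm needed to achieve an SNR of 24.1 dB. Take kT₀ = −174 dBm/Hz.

−55.0 dBm

Sensitivity = −174 + 10 log₁₀(B) + NF + SNR_min
= −174 + 85.63 + 9.28 + 24.1
= −54.99 dBm → −55.0 dBm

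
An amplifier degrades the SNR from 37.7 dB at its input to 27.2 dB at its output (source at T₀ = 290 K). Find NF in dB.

NF (dB) = SNR_in(dB) − SNR_out(dB) when the source is at T₀
NF = 37.7 − 27.2 = 10.5 dB

10.5 dB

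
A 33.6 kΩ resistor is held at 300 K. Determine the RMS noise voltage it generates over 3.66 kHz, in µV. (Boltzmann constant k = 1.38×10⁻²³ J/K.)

1.43 µV

V_n = √(4kTRB)
4kTRB = 4 × 1.38×10⁻²³ × 300 × 3.36×10⁴ × 3.66×10³ = 2.04×10⁻¹² V²
V_n = √(2.04×10⁻¹²) = 1.43×10⁻⁶ V = 1.43 µV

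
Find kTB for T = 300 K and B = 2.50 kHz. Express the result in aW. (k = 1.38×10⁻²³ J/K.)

P_n = kTB = 1.38×10⁻²³ × 300 × 2.50×10³ = 1.04×10⁻¹⁷ W = 10.3 aW

10.3 aW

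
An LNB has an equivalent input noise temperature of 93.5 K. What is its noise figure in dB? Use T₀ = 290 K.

F = 1 + T_e/T₀ = 1 + 93.5/290 = 1.32241
NF = 10 log₁₀(1.32241) = 1.21 dB

1.21 dB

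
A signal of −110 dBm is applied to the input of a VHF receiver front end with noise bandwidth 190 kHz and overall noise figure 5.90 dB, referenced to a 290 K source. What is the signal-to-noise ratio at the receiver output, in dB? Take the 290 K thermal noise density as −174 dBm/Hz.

Noise floor: N = −174 + 10 log₁₀(B) + NF
10 log₁₀(1.90×10⁵) = 52.79 dB
N = −174 + 52.79 + 5.90 = −115.31 dBm
SNR = P_sig − N = −110 − (−115.31) = 5.31 dB → 5.3 dB

5.3 dB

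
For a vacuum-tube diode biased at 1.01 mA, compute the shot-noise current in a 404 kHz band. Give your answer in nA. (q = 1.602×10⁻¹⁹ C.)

11.4 nA

I_n = √(2qI·B)
2qI·B = 2 × 1.602×10⁻¹⁹ × 1.01×10⁻³ × 4.04×10⁵ = 1.31×10⁻¹⁶ A²
I_n = √(1.31×10⁻¹⁶) = 1.14×10⁻⁸ A = 11.4 nA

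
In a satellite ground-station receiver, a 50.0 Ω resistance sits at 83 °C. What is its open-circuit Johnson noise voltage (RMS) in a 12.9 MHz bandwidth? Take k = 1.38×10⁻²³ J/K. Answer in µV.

T = 83 °C + 273.15 = 356.15 K
V_n = √(4kTRB)
4kTRB = 4 × 1.38×10⁻²³ × 356.15 × 5.00×10¹ × 1.29×10⁷ = 1.27×10⁻¹¹ V²
V_n = √(1.27×10⁻¹¹) = 3.56×10⁻⁶ V = 3.56 µV

3.56 µV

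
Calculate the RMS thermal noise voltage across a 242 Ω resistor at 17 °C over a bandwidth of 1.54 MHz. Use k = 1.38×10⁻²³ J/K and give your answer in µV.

2.44 µV

T = 17 °C + 273.15 = 290.15 K
V_n = √(4kTRB)
4kTRB = 4 × 1.38×10⁻²³ × 290.15 × 2.42×10² × 1.54×10⁶ = 5.97×10⁻¹² V²
V_n = √(5.97×10⁻¹²) = 2.44×10⁻⁶ V = 2.44 µV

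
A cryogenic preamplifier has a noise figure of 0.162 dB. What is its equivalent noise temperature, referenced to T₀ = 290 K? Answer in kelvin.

F = 10^(0.162/10) = 1.03801
T_e = (F − 1)·T₀ = (1.03801 − 1) × 290 = 11.0 K

11.0 K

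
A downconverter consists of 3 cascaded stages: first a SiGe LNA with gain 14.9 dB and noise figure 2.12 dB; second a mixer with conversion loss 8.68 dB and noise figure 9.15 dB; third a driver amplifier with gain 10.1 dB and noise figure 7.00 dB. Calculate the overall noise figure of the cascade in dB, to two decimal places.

Convert to linear (a loss of L dB is a gain of −L dB): F_i = 10^(NF_i/10), G_i = 10^(G_i,dB/10)
  Stage 1: F_1 = 10^(2.12/10) = 1.629, G_1 = 10^(14.9/10) = 30.90
  Stage 2: F_2 = 10^(9.15/10) = 8.222, G_2 = 10^(−8.68/10) = 0.1355
  Stage 3: F_3 = 10^(7.00/10) = 5.012, G_3 = 10^(10.1/10) = 10.23
Friis cascade:
  F = 1.629 + (8.222 − 1)/30.90 + (5.012 − 1)/4.188 = 2.821
NF = 10 log₁₀(2.821) = 4.50 dB

4.50 dB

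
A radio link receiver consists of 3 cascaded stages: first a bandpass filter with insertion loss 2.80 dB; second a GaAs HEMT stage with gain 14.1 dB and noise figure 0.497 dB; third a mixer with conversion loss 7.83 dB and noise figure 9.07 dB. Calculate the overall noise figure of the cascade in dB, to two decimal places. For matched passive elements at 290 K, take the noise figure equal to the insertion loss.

4.25 dB

Convert to linear (a loss of L dB is a gain of −L dB): F_i = 10^(NF_i/10), G_i = 10^(G_i,dB/10)
  Stage 1: F_1 = 10^(2.80/10) = 1.905, G_1 = 10^(−2.80/10) = 0.5248
  Stage 2: F_2 = 10^(0.497/10) = 1.121, G_2 = 10^(14.1/10) = 25.70
  Stage 3: F_3 = 10^(9.07/10) = 8.072, G_3 = 10^(−7.83/10) = 0.1648
Friis cascade:
  F = 1.905 + (1.121 − 1)/0.5248 + (8.072 − 1)/13.49 = 2.661
NF = 10 log₁₀(2.661) = 4.25 dB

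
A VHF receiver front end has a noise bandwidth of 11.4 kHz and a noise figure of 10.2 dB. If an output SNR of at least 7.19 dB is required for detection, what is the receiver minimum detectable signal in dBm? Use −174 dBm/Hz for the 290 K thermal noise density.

Sensitivity = −174 + 10 log₁₀(B) + NF + SNR_min
= −174 + 40.57 + 10.2 + 7.19
= −116.04 dBm → −116.0 dBm

−116.0 dBm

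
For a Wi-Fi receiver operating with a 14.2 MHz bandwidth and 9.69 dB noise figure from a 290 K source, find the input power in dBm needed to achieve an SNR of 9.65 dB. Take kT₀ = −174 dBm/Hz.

Sensitivity = −174 + 10 log₁₀(B) + NF + SNR_min
= −174 + 71.52 + 9.69 + 9.65
= −83.14 dBm → −83.1 dBm

−83.1 dBm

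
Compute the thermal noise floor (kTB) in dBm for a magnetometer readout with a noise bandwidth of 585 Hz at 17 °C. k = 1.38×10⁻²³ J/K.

−146.3 dBm

T = 17 °C + 273.15 = 290.15 K
P_n = kTB = 1.38×10⁻²³ × 290.15 × 5.85×10² = 2.34×10⁻¹⁸ W
In dBm: 10 log₁₀(2.34×10⁻¹⁸ / 10⁻³) = −146.3 dBm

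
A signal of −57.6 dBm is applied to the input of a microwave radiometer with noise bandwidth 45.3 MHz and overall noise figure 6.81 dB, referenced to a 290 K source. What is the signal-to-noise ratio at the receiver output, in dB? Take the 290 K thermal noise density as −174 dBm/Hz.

33.0 dB

Noise floor: N = −174 + 10 log₁₀(B) + NF
10 log₁₀(4.53×10⁷) = 76.56 dB
N = −174 + 76.56 + 6.81 = −90.63 dBm
SNR = P_sig − N = −57.6 − (−90.63) = 33.03 dB → 33.0 dB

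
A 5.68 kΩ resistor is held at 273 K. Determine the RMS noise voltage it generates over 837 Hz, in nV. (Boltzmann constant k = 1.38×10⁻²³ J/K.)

V_n = √(4kTRB)
4kTRB = 4 × 1.38×10⁻²³ × 273 × 5.68×10³ × 8.37×10² = 7.16×10⁻¹⁴ V²
V_n = √(7.16×10⁻¹⁴) = 2.68×10⁻⁷ V = 268 nV

268 nV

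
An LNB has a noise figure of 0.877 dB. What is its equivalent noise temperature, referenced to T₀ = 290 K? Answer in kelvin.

F = 10^(0.877/10) = 1.22377
T_e = (F − 1)·T₀ = (1.22377 − 1) × 290 = 64.9 K

64.9 K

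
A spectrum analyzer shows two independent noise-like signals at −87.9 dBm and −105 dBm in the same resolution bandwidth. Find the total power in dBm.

Convert to linear, add, convert back:
P₁ = 1.62×10⁻¹² W, P₂ = 3.16×10⁻¹⁴ W
P_tot = 1.65×10⁻¹² W → 10 log₁₀(P_tot / 10⁻³) = −87.8 dBm

−87.8 dBm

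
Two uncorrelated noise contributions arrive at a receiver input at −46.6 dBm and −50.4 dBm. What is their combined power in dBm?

Convert to linear, add, convert back:
P₁ = 2.19×10⁻⁸ W, P₂ = 9.12×10⁻⁹ W
P_tot = 3.10×10⁻⁸ W → 10 log₁₀(P_tot / 10⁻³) = −45.1 dBm

−45.1 dBm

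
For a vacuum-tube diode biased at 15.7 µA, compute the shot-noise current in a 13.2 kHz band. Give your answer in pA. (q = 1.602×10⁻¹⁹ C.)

258 pA

I_n = √(2qI·B)
2qI·B = 2 × 1.602×10⁻¹⁹ × 1.57×10⁻⁵ × 1.32×10⁴ = 6.64×10⁻²⁰ A²
I_n = √(6.64×10⁻²⁰) = 2.58×10⁻¹⁰ A = 258 pA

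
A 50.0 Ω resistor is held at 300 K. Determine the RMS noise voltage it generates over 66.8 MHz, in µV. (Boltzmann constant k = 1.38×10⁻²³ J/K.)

V_n = √(4kTRB)
4kTRB = 4 × 1.38×10⁻²³ × 300 × 5.00×10¹ × 6.68×10⁷ = 5.53×10⁻¹¹ V²
V_n = √(5.53×10⁻¹¹) = 7.44×10⁻⁶ V = 7.44 µV

7.44 µV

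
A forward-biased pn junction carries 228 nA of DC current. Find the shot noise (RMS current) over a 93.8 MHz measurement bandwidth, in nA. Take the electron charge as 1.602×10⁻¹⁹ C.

2.62 nA

I_n = √(2qI·B)
2qI·B = 2 × 1.602×10⁻¹⁹ × 2.28×10⁻⁷ × 9.38×10⁷ = 6.85×10⁻¹⁸ A²
I_n = √(6.85×10⁻¹⁸) = 2.62×10⁻⁹ A = 2.62 nA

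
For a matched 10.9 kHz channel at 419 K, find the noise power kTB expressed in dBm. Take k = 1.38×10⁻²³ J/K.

−132.0 dBm

P_n = kTB = 1.38×10⁻²³ × 419 × 1.09×10⁴ = 6.30×10⁻¹⁷ W
In dBm: 10 log₁₀(6.30×10⁻¹⁷ / 10⁻³) = −132.0 dBm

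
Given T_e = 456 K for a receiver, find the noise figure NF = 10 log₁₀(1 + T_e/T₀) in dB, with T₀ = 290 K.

4.10 dB

F = 1 + T_e/T₀ = 1 + 456/290 = 2.57241
NF = 10 log₁₀(2.57241) = 4.10 dB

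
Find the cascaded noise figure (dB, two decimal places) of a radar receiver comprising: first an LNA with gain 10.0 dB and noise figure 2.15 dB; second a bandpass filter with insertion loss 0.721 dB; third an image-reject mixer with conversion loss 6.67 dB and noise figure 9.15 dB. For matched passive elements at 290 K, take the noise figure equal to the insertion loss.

Convert to linear (a loss of L dB is a gain of −L dB): F_i = 10^(NF_i/10), G_i = 10^(G_i,dB/10)
  Stage 1: F_1 = 10^(2.15/10) = 1.641, G_1 = 10^(10.0/10) = 10.00
  Stage 2: F_2 = 10^(0.721/10) = 1.181, G_2 = 10^(−0.721/10) = 0.8470
  Stage 3: F_3 = 10^(9.15/10) = 8.222, G_3 = 10^(−6.67/10) = 0.2153
Friis cascade:
  F = 1.641 + (1.181 − 1)/10.00 + (8.222 − 1)/8.470 = 2.511
NF = 10 log₁₀(2.511) = 4.00 dB

4.00 dB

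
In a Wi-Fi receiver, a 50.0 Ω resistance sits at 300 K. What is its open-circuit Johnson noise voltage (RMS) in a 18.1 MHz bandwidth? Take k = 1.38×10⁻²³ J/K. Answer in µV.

V_n = √(4kTRB)
4kTRB = 4 × 1.38×10⁻²³ × 300 × 5.00×10¹ × 1.81×10⁷ = 1.50×10⁻¹¹ V²
V_n = √(1.50×10⁻¹¹) = 3.87×10⁻⁶ V = 3.87 µV

3.87 µV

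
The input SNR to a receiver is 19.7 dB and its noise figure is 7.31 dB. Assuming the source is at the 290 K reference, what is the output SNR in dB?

12.39 dB

By definition F = SNR_in/SNR_out, so in dB: SNR_out = SNR_in − NF
SNR_out = 19.7 − 7.31 = 12.39 dB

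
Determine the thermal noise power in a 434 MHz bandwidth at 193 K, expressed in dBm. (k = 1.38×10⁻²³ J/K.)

P_n = kTB = 1.38×10⁻²³ × 193 × 4.34×10⁸ = 1.16×10⁻¹² W
In dBm: 10 log₁₀(1.16×10⁻¹² / 10⁻³) = −89.4 dBm

−89.4 dBm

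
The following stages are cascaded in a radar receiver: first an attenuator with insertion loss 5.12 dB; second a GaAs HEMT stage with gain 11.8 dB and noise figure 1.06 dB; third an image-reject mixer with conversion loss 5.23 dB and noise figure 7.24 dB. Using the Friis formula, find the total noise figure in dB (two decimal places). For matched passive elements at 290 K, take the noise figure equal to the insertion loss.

7.05 dB

Convert to linear (a loss of L dB is a gain of −L dB): F_i = 10^(NF_i/10), G_i = 10^(G_i,dB/10)
  Stage 1: F_1 = 10^(5.12/10) = 3.251, G_1 = 10^(−5.12/10) = 0.3076
  Stage 2: F_2 = 10^(1.06/10) = 1.276, G_2 = 10^(11.8/10) = 15.14
  Stage 3: F_3 = 10^(7.24/10) = 5.297, G_3 = 10^(−5.23/10) = 0.2999
Friis cascade:
  F = 3.251 + (1.276 − 1)/0.3076 + (5.297 − 1)/4.656 = 5.072
NF = 10 log₁₀(5.072) = 7.05 dB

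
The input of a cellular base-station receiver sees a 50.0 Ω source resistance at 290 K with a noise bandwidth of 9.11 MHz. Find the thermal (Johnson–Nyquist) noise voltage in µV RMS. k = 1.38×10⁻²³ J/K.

V_n = √(4kTRB)
4kTRB = 4 × 1.38×10⁻²³ × 290 × 5.00×10¹ × 9.11×10⁶ = 7.29×10⁻¹² V²
V_n = √(7.29×10⁻¹²) = 2.70×10⁻⁶ V = 2.70 µV

2.70 µV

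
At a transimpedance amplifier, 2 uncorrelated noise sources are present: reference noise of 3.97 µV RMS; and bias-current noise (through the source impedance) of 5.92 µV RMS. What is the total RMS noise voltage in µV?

Uncorrelated sources add in power (mean-square): V_tot = √(ΣV_i²)
V_tot = √[(3.97×10⁻⁶)² + (5.92×10⁻⁶)²] = 7.13×10⁻⁶ V = 7.13 µV

7.13 µV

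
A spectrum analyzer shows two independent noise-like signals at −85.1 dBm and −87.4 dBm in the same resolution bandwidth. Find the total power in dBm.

Convert to linear, add, convert back:
P₁ = 3.09×10⁻¹² W, P₂ = 1.82×10⁻¹² W
P_tot = 4.91×10⁻¹² W → 10 log₁₀(P_tot / 10⁻³) = −83.1 dBm

−83.1 dBm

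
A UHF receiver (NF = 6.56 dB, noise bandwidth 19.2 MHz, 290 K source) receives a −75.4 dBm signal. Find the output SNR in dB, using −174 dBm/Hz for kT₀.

Noise floor: N = −174 + 10 log₁₀(B) + NF
10 log₁₀(1.92×10⁷) = 72.83 dB
N = −174 + 72.83 + 6.56 = −94.61 dBm
SNR = P_sig − N = −75.4 − (−94.61) = 19.21 dB → 19.2 dB

19.2 dB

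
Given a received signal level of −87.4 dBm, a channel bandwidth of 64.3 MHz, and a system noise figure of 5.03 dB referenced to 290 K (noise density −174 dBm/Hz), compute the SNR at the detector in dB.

Noise floor: N = −174 + 10 log₁₀(B) + NF
10 log₁₀(6.43×10⁷) = 78.08 dB
N = −174 + 78.08 + 5.03 = −90.89 dBm
SNR = P_sig − N = −87.4 − (−90.89) = 3.49 dB → 3.5 dB

3.5 dB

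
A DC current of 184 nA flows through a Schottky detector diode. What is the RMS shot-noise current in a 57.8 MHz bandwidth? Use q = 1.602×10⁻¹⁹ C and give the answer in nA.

I_n = √(2qI·B)
2qI·B = 2 × 1.602×10⁻¹⁹ × 1.84×10⁻⁷ × 5.78×10⁷ = 3.41×10⁻¹⁸ A²
I_n = √(3.41×10⁻¹⁸) = 1.85×10⁻⁹ A = 1.85 nA

1.85 nA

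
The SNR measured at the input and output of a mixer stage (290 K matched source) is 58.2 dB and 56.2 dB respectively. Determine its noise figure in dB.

2.0 dB

NF (dB) = SNR_in(dB) − SNR_out(dB) when the source is at T₀
NF = 58.2 − 56.2 = 2.0 dB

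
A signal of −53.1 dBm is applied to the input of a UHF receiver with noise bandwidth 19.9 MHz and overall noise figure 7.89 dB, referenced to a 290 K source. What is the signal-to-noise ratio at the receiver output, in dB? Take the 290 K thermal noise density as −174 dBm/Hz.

40.0 dB

Noise floor: N = −174 + 10 log₁₀(B) + NF
10 log₁₀(1.99×10⁷) = 72.99 dB
N = −174 + 72.99 + 7.89 = −93.12 dBm
SNR = P_sig − N = −53.1 − (−93.12) = 40.02 dB → 40.0 dB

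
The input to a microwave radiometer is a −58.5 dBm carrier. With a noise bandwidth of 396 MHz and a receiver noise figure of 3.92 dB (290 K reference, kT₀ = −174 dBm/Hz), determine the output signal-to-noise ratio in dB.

Noise floor: N = −174 + 10 log₁₀(B) + NF
10 log₁₀(3.96×10⁸) = 85.98 dB
N = −174 + 85.98 + 3.92 = −84.10 dBm
SNR = P_sig − N = −58.5 − (−84.10) = 25.60 dB → 25.6 dB

25.6 dB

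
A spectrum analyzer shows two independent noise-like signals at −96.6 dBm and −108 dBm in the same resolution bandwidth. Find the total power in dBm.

Convert to linear, add, convert back:
P₁ = 2.19×10⁻¹³ W, P₂ = 1.58×10⁻¹⁴ W
P_tot = 2.35×10⁻¹³ W → 10 log₁₀(P_tot / 10⁻³) = −96.3 dBm

−96.3 dBm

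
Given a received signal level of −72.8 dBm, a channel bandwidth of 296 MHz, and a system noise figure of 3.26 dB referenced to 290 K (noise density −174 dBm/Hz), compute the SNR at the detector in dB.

Noise floor: N = −174 + 10 log₁₀(B) + NF
10 log₁₀(2.96×10⁸) = 84.71 dB
N = −174 + 84.71 + 3.26 = −86.03 dBm
SNR = P_sig − N = −72.8 − (−86.03) = 13.23 dB → 13.2 dB

13.2 dB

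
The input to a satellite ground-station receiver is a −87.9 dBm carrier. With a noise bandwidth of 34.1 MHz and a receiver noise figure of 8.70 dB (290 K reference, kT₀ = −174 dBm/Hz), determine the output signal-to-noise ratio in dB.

Noise floor: N = −174 + 10 log₁₀(B) + NF
10 log₁₀(3.41×10⁷) = 75.33 dB
N = −174 + 75.33 + 8.70 = −89.97 dBm
SNR = P_sig − N = −87.9 − (−89.97) = 2.07 dB → 2.1 dB

2.1 dB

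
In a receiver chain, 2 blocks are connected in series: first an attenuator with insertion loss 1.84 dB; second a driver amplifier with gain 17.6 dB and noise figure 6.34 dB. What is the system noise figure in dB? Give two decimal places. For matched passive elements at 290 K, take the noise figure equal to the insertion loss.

8.18 dB

Convert to linear (a loss of L dB is a gain of −L dB): F_i = 10^(NF_i/10), G_i = 10^(G_i,dB/10)
  Stage 1: F_1 = 10^(1.84/10) = 1.528, G_1 = 10^(−1.84/10) = 0.6546
  Stage 2: F_2 = 10^(6.34/10) = 4.305, G_2 = 10^(17.6/10) = 57.54
Friis cascade:
  F = 1.528 + (4.305 − 1)/0.6546 = 6.577
NF = 10 log₁₀(6.577) = 8.18 dB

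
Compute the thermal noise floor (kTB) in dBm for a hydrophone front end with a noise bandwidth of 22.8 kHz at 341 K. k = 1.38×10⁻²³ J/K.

−129.7 dBm

P_n = kTB = 1.38×10⁻²³ × 341 × 2.28×10⁴ = 1.07×10⁻¹⁶ W
In dBm: 10 log₁₀(1.07×10⁻¹⁶ / 10⁻³) = −129.7 dBm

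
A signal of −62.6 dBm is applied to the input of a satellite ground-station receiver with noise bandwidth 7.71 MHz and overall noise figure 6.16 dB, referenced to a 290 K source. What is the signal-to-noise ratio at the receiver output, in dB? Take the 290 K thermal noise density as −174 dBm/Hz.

36.4 dB

Noise floor: N = −174 + 10 log₁₀(B) + NF
10 log₁₀(7.71×10⁶) = 68.87 dB
N = −174 + 68.87 + 6.16 = −98.97 dBm
SNR = P_sig − N = −62.6 − (−98.97) = 36.37 dB → 36.4 dB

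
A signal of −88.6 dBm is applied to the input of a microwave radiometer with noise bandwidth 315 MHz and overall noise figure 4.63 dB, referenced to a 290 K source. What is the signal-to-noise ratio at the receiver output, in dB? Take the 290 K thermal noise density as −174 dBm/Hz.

−4.2 dB

Noise floor: N = −174 + 10 log₁₀(B) + NF
10 log₁₀(3.15×10⁸) = 84.98 dB
N = −174 + 84.98 + 4.63 = −84.39 dBm
SNR = P_sig − N = −88.6 − (−84.39) = −4.21 dB → −4.2 dB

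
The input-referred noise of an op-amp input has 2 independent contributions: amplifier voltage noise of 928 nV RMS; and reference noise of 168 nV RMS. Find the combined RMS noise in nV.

943 nV

Uncorrelated sources add in power (mean-square): V_tot = √(ΣV_i²)
V_tot = √[(9.28×10⁻⁷)² + (1.68×10⁻⁷)²] = 9.43×10⁻⁷ V = 943 nV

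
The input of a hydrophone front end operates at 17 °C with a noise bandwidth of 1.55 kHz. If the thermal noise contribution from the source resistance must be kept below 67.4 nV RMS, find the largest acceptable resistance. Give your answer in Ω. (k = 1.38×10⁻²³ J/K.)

183 Ω

T = 17 °C + 273.15 = 290.15 K
Johnson–Nyquist: V_n = √(4kTRB) ⇒ R = V_n² / (4kTB)
4kTB = 4 × 1.38×10⁻²³ × 290.15 × 1.55×10³ = 2.48×10⁻¹⁷
R = (6.74×10⁻⁸)² / 2.48×10⁻¹⁷ = 1.83×10² Ω = 183 Ω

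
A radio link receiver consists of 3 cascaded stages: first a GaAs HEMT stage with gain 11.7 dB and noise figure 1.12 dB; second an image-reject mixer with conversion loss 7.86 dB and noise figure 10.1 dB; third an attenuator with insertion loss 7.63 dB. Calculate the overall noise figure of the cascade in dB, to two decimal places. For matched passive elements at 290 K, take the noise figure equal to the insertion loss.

Convert to linear (a loss of L dB is a gain of −L dB): F_i = 10^(NF_i/10), G_i = 10^(G_i,dB/10)
  Stage 1: F_1 = 10^(1.12/10) = 1.294, G_1 = 10^(11.7/10) = 14.79
  Stage 2: F_2 = 10^(10.1/10) = 10.23, G_2 = 10^(−7.86/10) = 0.1637
  Stage 3: F_3 = 10^(7.63/10) = 5.794, G_3 = 10^(−7.63/10) = 0.1726
Friis cascade:
  F = 1.294 + (10.23 − 1)/14.79 + (5.794 − 1)/2.421 = 3.899
NF = 10 log₁₀(3.899) = 5.91 dB

5.91 dB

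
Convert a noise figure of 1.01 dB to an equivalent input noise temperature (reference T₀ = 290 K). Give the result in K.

75.9 K

F = 10^(1.01/10) = 1.26183
T_e = (F − 1)·T₀ = (1.26183 − 1) × 290 = 75.9 K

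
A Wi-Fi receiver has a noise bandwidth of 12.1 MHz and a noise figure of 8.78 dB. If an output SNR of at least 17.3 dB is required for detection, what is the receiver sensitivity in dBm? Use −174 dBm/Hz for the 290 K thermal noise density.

−77.1 dBm

Sensitivity = −174 + 10 log₁₀(B) + NF + SNR_min
= −174 + 70.83 + 8.78 + 17.3
= −77.09 dBm → −77.1 dBm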